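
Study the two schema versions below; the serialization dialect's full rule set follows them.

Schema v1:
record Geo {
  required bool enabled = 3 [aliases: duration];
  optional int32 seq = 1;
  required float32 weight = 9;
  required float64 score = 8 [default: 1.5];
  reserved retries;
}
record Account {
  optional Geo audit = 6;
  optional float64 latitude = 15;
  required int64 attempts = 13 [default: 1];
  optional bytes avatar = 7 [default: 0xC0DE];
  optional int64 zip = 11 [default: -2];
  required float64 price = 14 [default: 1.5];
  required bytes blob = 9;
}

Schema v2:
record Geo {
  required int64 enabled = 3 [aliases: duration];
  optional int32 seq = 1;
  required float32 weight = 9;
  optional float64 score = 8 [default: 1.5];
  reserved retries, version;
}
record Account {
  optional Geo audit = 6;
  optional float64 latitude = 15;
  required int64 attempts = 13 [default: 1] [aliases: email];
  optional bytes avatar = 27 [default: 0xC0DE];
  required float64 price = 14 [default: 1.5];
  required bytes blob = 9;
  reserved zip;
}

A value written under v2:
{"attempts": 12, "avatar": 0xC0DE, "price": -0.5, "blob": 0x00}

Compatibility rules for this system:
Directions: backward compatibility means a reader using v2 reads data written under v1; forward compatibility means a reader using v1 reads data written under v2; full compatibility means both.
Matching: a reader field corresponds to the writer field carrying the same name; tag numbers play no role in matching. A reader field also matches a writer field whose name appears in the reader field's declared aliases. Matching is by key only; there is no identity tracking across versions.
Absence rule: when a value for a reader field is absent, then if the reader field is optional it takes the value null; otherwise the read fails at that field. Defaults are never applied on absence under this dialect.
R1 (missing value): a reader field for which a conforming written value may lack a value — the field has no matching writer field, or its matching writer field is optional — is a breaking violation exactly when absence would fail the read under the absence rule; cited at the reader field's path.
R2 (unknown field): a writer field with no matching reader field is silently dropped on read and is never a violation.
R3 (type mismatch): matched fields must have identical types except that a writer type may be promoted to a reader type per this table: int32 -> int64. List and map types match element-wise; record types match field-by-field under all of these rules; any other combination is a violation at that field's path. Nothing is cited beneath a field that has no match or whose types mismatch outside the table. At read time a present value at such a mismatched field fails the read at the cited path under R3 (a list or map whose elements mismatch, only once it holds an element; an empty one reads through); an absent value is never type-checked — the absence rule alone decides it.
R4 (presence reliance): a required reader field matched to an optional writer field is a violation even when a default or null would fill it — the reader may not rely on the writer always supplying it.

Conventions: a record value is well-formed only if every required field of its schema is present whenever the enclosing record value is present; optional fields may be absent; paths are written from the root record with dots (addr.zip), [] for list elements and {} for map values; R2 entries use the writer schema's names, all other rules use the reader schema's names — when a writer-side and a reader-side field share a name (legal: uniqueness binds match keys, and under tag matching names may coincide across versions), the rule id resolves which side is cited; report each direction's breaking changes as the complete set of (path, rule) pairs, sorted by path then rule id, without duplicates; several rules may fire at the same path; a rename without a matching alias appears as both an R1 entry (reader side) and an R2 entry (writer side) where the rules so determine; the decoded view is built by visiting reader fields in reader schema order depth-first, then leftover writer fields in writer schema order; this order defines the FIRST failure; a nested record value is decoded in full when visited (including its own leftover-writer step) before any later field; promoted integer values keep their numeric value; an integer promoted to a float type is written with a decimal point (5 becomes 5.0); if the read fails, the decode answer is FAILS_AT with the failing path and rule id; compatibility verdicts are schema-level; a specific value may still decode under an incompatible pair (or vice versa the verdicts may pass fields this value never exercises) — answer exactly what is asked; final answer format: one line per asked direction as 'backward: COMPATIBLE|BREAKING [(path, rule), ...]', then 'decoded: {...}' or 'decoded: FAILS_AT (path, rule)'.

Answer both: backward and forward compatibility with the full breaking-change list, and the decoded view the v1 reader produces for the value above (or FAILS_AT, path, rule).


backward: BREAKING [(audit.enabled, R3)]; forward: BREAKING [(audit.enabled, R3), (audit.score, R1), (audit.score, R4)]; decoded: {"audit": null, "latitude": null, "attempts": 12, "avatar": 0xC0DE, "zip": null, "price": -0.5, "blob": 0x00}

each type pair in Account: writer, then reader
backward on Account — v2 reading data written by v1:
  writer optional, Geo -> Geo: reader audit maps from writer audit
  writer optional, float64 -> float64: reader latitude maps from writer latitude
  writer required, int64 -> int64: reader attempts maps from writer attempts
  writer optional, bytes -> bytes: reader avatar maps from writer avatar
  writer required, float64 -> float64: reader price maps from writer price
  writer required, bytes -> bytes: reader blob maps from writer blob
  zip (writer side), unknown to reader
  writer required, bool -> int64: reader audit.enabled maps from writer audit.enabled
  writer optional, int32 -> int32: reader audit.seq maps from writer audit.seq
  writer required, float32 -> float32: reader audit.weight maps from writer audit.weight
  writer required, float64 -> float64: reader audit.score maps from writer audit.score
  R3 fires at audit.enabled
  backward on Account therefore BREAKING (1)
forward on Account — v1 reading data written by v2:
  writer optional, Geo -> Geo: reader audit maps from writer audit
  writer optional, float64 -> float64: reader latitude maps from writer latitude
  writer required, int64 -> int64: reader attempts maps from writer attempts
  writer optional, bytes -> bytes: reader avatar maps from writer avatar
  zip: no writer match
  writer required, float64 -> float64: reader price maps from writer price
  writer required, bytes -> bytes: reader blob maps from writer blob
  writer required, int64 -> bool: reader audit.enabled maps from writer audit.enabled
  writer optional, int32 -> int32: reader audit.seq maps from writer audit.seq
  writer required, float32 -> float32: reader audit.weight maps from writer audit.weight
  writer optional, float64 -> float64: reader audit.score maps from writer audit.score
  R3 fires at audit.enabled
  R1 fires at audit.score
  R4 fires at audit.score
  forward on Account therefore BREAKING (3)
decoding the Account value with the v1 reader:
  audit := null (absent, optional -> null)
  latitude := null (absent, optional -> null)
  attempts := 12
  avatar := 0xC0DE
  zip := null (absent, optional -> null)
  price := -0.5
  blob := 0x00
  => decoded: {"audit": null, "latitude": null, "attempts": 12, "avatar": 0xC0DE, "zip": null, "price": -0.5, "blob": 0x00}


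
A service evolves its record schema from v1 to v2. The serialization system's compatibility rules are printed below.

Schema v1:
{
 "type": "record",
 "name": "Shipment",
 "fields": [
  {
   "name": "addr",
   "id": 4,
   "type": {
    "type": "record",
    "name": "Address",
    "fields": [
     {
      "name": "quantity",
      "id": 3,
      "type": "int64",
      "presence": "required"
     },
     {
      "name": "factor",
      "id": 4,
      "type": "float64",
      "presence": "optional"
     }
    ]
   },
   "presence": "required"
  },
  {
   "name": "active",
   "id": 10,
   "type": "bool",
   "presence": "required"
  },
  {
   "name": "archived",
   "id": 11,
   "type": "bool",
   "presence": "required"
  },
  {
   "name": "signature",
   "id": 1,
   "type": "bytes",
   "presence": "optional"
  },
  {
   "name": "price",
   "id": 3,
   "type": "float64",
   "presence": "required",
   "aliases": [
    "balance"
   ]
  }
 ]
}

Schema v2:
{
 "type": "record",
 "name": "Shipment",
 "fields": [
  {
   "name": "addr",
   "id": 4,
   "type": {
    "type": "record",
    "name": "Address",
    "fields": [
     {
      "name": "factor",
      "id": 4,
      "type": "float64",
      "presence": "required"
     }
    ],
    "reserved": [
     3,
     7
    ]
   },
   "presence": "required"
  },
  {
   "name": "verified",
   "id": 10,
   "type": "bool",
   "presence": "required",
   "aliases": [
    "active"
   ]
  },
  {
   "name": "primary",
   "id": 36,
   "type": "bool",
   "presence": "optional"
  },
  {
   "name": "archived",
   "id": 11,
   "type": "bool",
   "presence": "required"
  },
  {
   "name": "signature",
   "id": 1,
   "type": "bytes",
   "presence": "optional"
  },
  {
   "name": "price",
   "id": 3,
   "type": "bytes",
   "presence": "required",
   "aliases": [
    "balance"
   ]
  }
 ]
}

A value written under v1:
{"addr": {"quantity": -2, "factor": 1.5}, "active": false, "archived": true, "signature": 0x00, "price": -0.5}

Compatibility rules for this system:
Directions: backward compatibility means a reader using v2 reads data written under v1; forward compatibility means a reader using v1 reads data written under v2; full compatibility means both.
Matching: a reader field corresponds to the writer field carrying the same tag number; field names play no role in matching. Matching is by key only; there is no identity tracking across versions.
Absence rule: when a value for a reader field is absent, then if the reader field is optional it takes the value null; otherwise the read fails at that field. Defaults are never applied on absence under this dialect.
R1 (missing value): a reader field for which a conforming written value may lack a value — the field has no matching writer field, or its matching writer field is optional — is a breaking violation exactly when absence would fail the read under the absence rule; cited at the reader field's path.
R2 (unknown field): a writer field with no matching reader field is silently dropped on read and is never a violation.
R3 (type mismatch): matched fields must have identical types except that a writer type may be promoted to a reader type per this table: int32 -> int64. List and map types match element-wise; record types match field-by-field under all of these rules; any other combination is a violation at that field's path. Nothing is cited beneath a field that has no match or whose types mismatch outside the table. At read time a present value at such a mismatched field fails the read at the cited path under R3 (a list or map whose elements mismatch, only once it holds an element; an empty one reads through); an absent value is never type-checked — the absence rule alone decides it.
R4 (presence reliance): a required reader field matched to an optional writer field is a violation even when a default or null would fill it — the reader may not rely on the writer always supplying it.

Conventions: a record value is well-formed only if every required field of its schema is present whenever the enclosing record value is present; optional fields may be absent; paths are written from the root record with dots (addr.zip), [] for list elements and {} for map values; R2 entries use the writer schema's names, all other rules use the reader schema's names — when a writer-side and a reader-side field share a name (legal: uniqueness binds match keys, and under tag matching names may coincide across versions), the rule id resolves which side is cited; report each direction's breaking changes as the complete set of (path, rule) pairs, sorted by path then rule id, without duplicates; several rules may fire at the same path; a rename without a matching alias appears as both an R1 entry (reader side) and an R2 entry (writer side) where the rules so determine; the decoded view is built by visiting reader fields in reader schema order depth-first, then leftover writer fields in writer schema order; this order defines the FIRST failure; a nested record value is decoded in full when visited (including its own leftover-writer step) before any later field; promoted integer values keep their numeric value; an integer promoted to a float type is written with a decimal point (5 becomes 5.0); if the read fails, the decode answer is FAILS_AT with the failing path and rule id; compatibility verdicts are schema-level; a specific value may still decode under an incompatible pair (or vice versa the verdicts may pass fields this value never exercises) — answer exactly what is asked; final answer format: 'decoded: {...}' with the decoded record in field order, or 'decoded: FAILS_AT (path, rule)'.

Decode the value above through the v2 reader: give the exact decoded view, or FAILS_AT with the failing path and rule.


in Shipment below, arrows point writer -> reader
migrating the Shipment value to v2:
  addr.factor := 1.5
  writer addr.quantity: unmatched, discarded
  verified := false (from writer active)
  primary := null (not supplied -> null)
  archived := true
  signature := 0x00
  read fails at price under R3
  => FAILS_AT (price, R3)
checking off the Shipment differences that do not matter here:
  removed field quantity from record Address (its key 3 joins the reserved list) -> changes Shipment's schema-level verdicts only — the decode of this value is the same
  renamed field active to verified in record Shipment (alias active declared on the renamed field) -> no rule fires on it and the decoded Shipment view is identical with or without it
  field factor in record Address: optional changed to required -> changes Shipment's schema-level verdicts only — the decode of this value is the same
  added field primary to record Shipment: optional bool, tag 36 (in v2 it sits immediately before archived) -> no rule fires on it and the decoded Shipment view is identical with or without it

decoded: FAILS_AT (price, R3)


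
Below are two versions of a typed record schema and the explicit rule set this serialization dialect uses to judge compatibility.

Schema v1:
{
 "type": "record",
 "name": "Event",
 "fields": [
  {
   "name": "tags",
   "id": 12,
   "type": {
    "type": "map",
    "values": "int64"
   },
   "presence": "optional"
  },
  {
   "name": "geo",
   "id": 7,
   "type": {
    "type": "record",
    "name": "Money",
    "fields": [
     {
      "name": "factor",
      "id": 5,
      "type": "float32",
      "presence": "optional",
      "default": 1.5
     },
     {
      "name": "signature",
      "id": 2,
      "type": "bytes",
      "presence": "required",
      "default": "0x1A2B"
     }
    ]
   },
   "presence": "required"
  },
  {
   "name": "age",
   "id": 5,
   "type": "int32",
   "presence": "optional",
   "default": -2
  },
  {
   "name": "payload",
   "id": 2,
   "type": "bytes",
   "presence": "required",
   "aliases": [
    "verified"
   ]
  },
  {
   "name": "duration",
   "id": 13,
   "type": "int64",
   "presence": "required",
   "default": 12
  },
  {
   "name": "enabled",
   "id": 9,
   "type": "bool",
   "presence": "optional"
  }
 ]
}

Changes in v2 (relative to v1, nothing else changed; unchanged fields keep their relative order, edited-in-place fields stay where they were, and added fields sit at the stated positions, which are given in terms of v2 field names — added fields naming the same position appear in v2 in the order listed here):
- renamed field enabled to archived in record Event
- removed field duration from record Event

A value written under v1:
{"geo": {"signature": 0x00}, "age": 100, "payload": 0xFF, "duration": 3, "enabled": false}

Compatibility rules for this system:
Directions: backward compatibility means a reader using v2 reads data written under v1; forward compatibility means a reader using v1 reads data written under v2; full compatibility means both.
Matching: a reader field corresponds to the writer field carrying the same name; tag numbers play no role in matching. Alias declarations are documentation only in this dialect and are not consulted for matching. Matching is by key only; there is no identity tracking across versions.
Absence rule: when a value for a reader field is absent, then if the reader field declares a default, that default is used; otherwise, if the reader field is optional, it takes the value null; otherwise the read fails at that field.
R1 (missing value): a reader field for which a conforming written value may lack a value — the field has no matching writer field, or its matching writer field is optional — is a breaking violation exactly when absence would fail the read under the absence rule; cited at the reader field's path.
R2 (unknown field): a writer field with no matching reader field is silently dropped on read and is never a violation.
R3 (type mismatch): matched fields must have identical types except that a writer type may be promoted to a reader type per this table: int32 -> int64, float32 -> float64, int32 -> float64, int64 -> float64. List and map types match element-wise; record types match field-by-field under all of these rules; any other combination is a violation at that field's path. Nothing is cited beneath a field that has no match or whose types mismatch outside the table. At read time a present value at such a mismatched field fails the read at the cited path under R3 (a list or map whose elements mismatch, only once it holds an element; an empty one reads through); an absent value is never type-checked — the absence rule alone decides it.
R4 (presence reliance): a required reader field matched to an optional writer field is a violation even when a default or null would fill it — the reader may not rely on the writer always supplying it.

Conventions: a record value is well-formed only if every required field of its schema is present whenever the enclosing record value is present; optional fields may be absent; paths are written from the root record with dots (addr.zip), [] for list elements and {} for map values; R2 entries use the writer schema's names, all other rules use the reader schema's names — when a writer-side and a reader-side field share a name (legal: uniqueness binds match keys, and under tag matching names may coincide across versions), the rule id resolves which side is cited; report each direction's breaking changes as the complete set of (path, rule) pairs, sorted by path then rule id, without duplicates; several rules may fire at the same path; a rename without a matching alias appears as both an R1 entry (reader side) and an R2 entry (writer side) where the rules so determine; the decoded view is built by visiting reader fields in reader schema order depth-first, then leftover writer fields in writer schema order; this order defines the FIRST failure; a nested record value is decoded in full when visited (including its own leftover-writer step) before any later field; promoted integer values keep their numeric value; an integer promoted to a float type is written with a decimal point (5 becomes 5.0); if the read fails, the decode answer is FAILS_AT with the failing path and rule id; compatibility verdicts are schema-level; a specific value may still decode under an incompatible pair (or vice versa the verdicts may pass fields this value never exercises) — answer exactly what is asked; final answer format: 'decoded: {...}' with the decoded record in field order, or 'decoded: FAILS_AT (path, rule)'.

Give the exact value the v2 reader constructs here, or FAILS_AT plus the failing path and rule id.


decoded: {"tags": null, "geo": {"factor": 1.5, "signature": 0x00}, "age": 100, "payload": 0xFF, "archived": null}

arrows below run writer -> reader for Event
migrating the Event value to v2:
  tags := null (absent, optional -> null)
  geo.factor := 1.5 (absent -> default)
  geo.signature := 0x00
  age := 100
  payload := 0xFF
  archived := null (absent, optional -> null)
  writer duration: unknown -> dropped
  writer enabled: unknown -> dropped
  => decoded: {"tags": null, "geo": {"factor": 1.5, "signature": 0x00}, "age": 100, "payload": 0xFF, "archived": null}


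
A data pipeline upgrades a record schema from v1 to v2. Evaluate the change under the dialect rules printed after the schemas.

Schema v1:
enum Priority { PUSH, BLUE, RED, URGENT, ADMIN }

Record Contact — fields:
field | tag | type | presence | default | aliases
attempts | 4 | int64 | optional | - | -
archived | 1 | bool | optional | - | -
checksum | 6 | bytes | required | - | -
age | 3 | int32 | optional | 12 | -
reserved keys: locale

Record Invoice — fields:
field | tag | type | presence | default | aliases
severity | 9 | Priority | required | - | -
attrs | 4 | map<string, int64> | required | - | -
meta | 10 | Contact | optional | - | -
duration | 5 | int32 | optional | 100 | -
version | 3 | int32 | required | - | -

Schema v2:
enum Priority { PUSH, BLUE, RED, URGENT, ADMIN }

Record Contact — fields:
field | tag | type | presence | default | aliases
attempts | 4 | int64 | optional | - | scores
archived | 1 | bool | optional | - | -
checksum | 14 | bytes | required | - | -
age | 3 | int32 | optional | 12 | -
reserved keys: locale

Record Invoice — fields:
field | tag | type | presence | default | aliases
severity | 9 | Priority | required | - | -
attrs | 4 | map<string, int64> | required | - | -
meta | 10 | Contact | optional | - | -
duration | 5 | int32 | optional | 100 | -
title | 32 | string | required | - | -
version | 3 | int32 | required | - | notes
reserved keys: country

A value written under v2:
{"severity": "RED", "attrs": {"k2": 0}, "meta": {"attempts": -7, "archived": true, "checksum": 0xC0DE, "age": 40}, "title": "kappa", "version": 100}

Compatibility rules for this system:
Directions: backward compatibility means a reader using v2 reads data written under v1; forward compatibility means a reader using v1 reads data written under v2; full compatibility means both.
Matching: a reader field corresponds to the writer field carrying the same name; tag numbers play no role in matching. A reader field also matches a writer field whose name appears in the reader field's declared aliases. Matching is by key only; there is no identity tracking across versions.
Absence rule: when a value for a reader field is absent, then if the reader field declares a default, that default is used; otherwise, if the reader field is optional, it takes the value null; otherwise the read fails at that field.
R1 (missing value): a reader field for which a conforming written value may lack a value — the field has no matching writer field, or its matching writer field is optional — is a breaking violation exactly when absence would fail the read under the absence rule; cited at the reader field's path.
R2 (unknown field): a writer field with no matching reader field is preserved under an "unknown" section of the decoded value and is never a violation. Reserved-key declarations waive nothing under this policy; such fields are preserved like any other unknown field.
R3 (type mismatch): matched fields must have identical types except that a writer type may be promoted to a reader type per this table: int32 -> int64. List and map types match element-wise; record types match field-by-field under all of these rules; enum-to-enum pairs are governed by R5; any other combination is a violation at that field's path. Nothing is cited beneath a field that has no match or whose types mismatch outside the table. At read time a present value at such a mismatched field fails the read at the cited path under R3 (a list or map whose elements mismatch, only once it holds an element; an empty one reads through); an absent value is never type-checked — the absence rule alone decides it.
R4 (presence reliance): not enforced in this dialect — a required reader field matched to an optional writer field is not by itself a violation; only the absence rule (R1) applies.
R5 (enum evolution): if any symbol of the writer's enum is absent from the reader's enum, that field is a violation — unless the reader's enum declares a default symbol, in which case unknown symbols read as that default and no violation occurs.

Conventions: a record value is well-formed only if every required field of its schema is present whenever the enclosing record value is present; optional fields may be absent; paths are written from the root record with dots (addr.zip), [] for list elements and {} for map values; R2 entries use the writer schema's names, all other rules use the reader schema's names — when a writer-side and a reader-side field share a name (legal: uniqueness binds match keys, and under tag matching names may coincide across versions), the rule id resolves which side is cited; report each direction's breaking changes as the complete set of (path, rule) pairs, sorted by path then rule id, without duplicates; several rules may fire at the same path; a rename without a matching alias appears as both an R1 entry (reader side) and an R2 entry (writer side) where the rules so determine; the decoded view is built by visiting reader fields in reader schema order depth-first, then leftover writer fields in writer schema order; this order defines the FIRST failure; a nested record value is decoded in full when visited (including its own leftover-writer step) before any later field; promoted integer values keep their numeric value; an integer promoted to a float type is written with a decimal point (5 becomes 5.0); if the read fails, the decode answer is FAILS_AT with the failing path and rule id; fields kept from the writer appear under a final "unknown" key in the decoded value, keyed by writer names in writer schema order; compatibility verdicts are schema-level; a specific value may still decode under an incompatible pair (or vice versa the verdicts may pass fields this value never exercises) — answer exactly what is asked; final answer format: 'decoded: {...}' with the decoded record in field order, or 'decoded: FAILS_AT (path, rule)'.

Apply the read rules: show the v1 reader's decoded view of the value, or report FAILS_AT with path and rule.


the writer's type comes first in each Invoice pair
migrating the Invoice value to v1:
  severity := "RED"
  attrs := {"k2": 0}
  meta.attempts := -7
  meta.archived := true
  meta.checksum := 0xC0DE
  meta.age := 40
  duration := 100 (missing; default applied)
  version := 100
  writer title: kept under "unknown"
  => decoded: {"severity": "RED", "attrs": {"k2": 0}, "meta": {"attempts": -7, "archived": true, "checksum": 0xC0DE, "age": 40}, "duration": 100, "version": 100, "unknown": {"title": "kappa"}}
diffs on Invoice not affecting the asked answer:
  field checksum in record Contact: tag 6 changed to 14 -> triggers nothing under the printed rules; the Invoice answer is the same either way

decoded: {"severity": "RED", "attrs": {"k2": 0}, "meta": {"attempts": -7, "archived": true, "checksum": 0xC0DE, "age": 40}, "duration": 100, "version": 100, "unknown": {"title": "kappa"}}


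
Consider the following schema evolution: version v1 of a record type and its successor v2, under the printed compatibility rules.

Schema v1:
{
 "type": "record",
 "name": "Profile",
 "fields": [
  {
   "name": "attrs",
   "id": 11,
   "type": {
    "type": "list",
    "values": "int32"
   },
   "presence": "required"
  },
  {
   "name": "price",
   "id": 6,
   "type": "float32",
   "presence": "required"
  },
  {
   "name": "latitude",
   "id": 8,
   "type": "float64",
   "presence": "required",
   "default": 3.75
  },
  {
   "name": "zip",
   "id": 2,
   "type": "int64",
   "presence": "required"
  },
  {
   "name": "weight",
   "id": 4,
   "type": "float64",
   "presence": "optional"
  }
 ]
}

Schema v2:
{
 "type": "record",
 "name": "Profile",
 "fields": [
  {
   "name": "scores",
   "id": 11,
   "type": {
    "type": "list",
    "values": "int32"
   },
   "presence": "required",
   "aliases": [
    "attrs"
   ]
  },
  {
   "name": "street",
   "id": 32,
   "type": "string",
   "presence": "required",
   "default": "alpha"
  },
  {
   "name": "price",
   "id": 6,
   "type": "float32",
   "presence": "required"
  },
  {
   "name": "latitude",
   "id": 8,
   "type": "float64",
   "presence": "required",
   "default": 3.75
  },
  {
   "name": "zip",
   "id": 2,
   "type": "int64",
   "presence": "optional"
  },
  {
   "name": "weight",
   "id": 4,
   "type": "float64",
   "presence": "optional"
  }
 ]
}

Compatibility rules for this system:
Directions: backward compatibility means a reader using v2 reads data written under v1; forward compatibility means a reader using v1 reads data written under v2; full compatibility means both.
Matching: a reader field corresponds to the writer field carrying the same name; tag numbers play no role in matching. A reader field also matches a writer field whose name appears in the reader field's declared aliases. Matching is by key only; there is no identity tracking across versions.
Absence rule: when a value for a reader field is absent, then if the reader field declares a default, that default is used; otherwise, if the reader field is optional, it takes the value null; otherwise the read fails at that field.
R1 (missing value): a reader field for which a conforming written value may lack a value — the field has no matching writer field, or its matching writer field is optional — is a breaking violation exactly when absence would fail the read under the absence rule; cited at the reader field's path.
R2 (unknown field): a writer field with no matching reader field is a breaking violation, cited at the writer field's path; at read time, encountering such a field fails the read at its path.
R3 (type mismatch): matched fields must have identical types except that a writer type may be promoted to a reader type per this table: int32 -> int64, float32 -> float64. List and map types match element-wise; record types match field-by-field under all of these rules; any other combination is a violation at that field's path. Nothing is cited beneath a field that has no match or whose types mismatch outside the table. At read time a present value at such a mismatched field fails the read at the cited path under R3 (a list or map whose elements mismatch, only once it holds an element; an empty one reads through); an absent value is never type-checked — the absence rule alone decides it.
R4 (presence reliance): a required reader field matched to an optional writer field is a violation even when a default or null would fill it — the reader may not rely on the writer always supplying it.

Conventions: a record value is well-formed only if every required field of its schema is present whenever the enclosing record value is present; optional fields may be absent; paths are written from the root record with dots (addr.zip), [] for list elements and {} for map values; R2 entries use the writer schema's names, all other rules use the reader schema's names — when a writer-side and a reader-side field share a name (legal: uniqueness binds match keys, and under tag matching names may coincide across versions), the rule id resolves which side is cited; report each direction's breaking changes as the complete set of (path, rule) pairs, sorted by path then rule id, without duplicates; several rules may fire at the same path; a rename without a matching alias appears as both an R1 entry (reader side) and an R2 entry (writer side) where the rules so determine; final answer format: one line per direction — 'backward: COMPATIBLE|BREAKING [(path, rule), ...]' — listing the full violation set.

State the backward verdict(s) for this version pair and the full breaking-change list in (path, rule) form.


backward: COMPATIBLE []

each type pair in Profile: writer, then reader
backward pass over Profile, reader schema v2, writer schema v1:
  scores <- attrs (list<int32> -> list<int32>, writer required)
  street: no writer match
  price <- price (float32 -> float32, writer required)
  latitude <- latitude (float64 -> float64, writer required)
  zip <- zip (int64 -> int64, writer required)
  weight <- weight (float64 -> float64, writer optional)
  nothing fires on Profile: backward is COMPATIBLE
ruling out the remaining Profile differences:
  renamed field attrs to scores in record Profile (alias attrs declared on the renamed field) -> fires only in the forward direction of Profile, which is not asked here
  field zip in record Profile: required changed to optional -> fires only in the forward direction of Profile, which is not asked here
  added field street to record Profile: required string, tag 32, default "alpha" (in v2 it sits immediately before price) -> fires only in the forward direction of Profile, which is not asked here


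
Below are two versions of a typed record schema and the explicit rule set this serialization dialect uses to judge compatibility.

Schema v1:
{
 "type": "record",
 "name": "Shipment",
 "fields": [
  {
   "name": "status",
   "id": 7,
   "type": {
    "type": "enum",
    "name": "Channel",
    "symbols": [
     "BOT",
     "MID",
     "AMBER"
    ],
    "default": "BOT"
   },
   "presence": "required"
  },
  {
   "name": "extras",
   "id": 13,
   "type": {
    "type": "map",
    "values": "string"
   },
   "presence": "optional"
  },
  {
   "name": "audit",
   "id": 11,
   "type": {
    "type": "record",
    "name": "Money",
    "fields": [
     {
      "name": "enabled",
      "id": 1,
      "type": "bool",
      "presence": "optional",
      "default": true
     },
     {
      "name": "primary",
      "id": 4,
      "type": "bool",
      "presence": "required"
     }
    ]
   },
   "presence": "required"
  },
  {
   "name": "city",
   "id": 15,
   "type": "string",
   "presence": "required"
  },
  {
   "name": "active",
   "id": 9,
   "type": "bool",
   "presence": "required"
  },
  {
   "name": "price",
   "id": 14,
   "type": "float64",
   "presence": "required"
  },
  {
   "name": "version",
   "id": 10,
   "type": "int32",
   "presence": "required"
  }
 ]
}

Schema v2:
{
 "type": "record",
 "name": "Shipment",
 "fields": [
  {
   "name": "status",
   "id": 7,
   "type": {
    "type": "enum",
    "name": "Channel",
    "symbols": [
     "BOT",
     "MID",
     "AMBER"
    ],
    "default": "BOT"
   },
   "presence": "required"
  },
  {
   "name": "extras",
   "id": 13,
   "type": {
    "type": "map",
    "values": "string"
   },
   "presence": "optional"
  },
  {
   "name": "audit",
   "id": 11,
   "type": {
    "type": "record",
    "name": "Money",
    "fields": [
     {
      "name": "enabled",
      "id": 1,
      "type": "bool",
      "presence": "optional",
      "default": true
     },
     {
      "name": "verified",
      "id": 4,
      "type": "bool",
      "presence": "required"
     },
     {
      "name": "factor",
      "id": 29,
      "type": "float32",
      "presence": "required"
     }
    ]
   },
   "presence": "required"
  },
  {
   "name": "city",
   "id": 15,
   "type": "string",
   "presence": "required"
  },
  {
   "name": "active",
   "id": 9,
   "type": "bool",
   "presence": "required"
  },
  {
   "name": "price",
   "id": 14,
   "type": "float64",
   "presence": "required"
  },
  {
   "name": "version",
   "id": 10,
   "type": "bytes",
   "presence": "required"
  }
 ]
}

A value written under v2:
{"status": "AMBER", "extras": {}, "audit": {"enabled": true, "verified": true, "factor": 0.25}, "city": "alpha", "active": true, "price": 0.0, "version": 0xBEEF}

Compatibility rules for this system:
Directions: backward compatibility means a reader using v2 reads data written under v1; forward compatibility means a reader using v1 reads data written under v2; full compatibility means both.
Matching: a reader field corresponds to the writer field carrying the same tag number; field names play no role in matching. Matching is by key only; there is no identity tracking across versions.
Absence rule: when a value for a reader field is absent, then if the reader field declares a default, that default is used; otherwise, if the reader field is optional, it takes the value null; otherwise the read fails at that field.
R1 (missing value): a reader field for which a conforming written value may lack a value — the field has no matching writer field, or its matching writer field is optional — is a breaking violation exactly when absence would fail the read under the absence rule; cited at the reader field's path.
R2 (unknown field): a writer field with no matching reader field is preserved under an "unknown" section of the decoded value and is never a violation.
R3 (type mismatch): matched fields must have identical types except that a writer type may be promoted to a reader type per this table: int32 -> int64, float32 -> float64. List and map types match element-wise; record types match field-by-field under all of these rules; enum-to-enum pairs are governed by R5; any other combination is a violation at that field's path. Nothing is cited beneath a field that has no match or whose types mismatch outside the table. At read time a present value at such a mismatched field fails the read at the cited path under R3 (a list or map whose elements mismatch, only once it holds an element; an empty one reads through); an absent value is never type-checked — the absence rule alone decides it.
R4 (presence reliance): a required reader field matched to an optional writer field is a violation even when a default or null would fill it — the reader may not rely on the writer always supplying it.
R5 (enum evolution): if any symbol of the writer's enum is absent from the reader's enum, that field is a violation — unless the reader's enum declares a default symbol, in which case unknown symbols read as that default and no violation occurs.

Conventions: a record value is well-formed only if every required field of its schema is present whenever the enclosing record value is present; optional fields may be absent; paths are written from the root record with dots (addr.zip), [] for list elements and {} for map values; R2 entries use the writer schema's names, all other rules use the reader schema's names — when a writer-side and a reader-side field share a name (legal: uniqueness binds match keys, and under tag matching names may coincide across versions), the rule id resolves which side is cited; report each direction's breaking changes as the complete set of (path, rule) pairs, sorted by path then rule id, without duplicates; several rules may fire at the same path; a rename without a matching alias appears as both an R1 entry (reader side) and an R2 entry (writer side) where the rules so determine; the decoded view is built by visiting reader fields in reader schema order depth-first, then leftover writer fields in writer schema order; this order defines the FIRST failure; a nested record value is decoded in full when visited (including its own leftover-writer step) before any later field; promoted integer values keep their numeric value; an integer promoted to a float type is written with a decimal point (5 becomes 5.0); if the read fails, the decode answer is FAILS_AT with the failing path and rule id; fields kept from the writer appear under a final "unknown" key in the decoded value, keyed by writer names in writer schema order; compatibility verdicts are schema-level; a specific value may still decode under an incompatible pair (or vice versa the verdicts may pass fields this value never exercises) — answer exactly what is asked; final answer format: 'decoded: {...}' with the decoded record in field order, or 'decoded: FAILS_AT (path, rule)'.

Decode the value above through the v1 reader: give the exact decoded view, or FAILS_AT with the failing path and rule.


each type pair in Shipment: writer, then reader
decoding the Shipment value with the v1 reader:
  status := "AMBER"
  extras := {}
  audit.enabled := true
  audit.primary := true (from writer verified)
  writer audit.factor: kept under "unknown"
  city := "alpha"
  active := true
  price := 0.0
  read fails at version under R3
  => FAILS_AT (version, R3)
the rest of the Shipment diff is inert for this question:
  renamed field primary to verified in record Money -> fires no rule on Shipment under this dialect and leaves the result unchanged
  added field factor to record Money: required float32, tag 29 (in v2 it sits last) -> matters for Shipment compatibility verdicts, not for this value's decode

decoded: FAILS_AT (version, R3)
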